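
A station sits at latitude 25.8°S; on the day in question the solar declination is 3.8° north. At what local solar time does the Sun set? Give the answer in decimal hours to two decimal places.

17.88 h

−tan φ tan δ = −(-0.4834)(0.0664) = 0.0321; H_s = arccos(0.0321) = 88.16°.
Sunset is at 12 + H_s/15 = 12 + 5.877 = 17.877 h local solar time.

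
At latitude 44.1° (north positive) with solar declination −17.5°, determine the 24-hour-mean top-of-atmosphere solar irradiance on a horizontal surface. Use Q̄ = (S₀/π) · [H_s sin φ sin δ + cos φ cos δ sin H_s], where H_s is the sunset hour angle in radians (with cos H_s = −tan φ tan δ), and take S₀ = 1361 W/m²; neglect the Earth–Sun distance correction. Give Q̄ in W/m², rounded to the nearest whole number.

168 W/m²

cos H_s = −tan(44.1°) · tan(-17.5°) = 0.3055, so H_s = arccos(0.3055) = 72.21°. In radians, H_s = 1.2603.
H_s sin φ sin δ = 1.2603 × 0.6959 × -0.3007 = -0.2637.
cos φ cos δ sin H_s = 0.7181 × 0.9537 × 0.9522 = 0.6521.
Q̄ = (1361/π) × (-0.2637 + 0.6521) = 433.22 × 0.3884 = 168.26 W/m².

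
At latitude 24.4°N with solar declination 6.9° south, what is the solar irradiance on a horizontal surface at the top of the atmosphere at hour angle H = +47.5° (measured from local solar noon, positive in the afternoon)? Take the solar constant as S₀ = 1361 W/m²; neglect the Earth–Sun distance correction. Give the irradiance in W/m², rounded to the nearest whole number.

764 W/m²

With φ = 24.4°, δ = -6.9°, H = 47.50°: sin φ sin δ = -0.0496, cos φ cos δ cos H = 0.6108, so cos θ_z = 0.5612.
Top-of-atmosphere irradiance = S₀ cos θ_z = 1361 × 0.5612 = 763.79 W/m².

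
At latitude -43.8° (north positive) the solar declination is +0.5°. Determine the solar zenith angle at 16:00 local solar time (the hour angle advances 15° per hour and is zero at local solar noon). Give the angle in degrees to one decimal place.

Hour angle H = 15° × (16 − 12) = 60.00°.
With φ = -43.8°, δ = 0.5°, H = 60.00°: sin φ sin δ = -0.0060, cos φ cos δ cos H = 0.3609, so cos θ_z = 0.3549.
θ_z = arccos(0.3549) = 69.21°.

69.2°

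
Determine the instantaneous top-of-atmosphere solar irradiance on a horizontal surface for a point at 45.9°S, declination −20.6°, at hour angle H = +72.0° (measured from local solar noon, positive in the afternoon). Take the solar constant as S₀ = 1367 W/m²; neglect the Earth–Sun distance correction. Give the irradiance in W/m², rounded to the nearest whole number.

cos θ_z = sin(-45.9°) sin(-20.6°) + cos(-45.9°) cos(-20.6°) cos(72.00°) = 0.2527 + 0.2013 = 0.4540.
Top-of-atmosphere irradiance = S₀ cos θ_z = 1367 × 0.4540 = 620.62 W/m².

621 W/m²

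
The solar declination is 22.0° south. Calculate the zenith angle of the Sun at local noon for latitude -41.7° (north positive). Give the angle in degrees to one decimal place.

At local solar noon the hour angle is zero, so the zenith angle is |φ − δ| = |-41.7° − (-22.0°)| = 19.7°.

19.7°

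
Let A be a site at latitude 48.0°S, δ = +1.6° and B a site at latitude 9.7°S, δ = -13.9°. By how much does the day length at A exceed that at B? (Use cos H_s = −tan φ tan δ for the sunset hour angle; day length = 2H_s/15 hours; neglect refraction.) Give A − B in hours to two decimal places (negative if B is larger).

-0.56 h

A: H_s = arccos(−tan -48.0° · tan 1.6°) = 88.22°, so 2H_s/15 = 11.7627 h.
B: H_s = arccos(−tan -9.7° · tan -13.9°) = 92.42°, so 2H_s/15 = 12.3227 h.
A − B = 11.7627 − 12.3227 = -0.5600 h.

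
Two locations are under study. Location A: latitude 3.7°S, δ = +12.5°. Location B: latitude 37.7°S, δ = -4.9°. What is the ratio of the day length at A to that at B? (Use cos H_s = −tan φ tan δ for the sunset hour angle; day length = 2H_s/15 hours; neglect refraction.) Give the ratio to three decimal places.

A: H_s = arccos(−tan -3.7° · tan 12.5°) = 89.18°, so 2H_s/15 = 11.8907 h.
B: H_s = arccos(−tan -37.7° · tan -4.9°) = 93.80°, so 2H_s/15 = 12.5067 h.
Ratio A/B = 11.8907 / 12.5067 = 0.9507.

0.951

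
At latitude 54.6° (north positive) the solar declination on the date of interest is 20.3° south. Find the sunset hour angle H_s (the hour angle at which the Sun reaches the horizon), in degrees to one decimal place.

58.6°

cos H_s = −tan(54.6°) · tan(-20.3°) = 0.5205, so H_s = arccos(0.5205) = 58.63°.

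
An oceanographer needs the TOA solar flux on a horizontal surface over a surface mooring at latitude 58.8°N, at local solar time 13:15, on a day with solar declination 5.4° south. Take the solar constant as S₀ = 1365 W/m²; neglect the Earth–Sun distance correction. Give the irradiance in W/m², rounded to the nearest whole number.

Hour angle H = 15° × (13.25 − 12) = 18.75°.
cos θ_z = sin(58.8°) sin(-5.4°) + cos(58.8°) cos(-5.4°) cos(18.75°) = -0.0805 + 0.4884 = 0.4079.
Top-of-atmosphere irradiance = S₀ cos θ_z = 1365 × 0.4079 = 556.78 W/m².

557 W/m²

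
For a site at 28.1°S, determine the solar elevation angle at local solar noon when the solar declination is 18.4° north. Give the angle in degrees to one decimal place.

43.5°

At local solar noon the hour angle is zero, so the elevation is 90° − |φ − δ| = 90° − |-28.1° − (18.4°)| = 90° − 46.5° = 43.5°.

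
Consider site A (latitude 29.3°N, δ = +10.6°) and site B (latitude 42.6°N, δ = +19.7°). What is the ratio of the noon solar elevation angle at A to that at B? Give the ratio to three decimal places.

1.063

A: 90° − |29.3 − (10.6)| = 71.30°.
B: 90° − |42.6 − (19.7)| = 67.10°.
Ratio A/B = 71.3000 / 67.1000 = 1.0626.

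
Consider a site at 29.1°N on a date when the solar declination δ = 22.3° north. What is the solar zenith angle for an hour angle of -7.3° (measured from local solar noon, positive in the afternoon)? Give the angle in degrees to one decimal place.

9.5°

cos θ_z = sin(29.1°) sin(22.3°) + cos(29.1°) cos(22.3°) cos(-7.30°) = 0.1845 + 0.8019 = 0.9864.
θ_z = arccos(0.9864) = 9.46°.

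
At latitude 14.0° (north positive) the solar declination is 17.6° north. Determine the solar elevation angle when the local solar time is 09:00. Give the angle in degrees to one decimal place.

46.6°

Hour angle H = 15° × (9 − 12) = -45.00°.
cos θ_z = sin φ sin δ + cos φ cos δ cos H = (0.2419)(0.3024) + (0.9703)(0.9532)(0.7071) = 0.7271.
θ_z = arccos(0.7271) = 43.36°, so the elevation is 90° − 43.36° = 46.64°.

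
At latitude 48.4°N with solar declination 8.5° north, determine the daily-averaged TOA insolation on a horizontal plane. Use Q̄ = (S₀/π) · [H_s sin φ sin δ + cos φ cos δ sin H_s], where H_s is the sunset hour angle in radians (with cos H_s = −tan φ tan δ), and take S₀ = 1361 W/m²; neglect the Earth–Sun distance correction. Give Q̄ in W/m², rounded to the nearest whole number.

−tan φ tan δ = −(1.1263)(0.1495) = -0.1684; H_s = arccos(-0.1684) = 99.69°. In radians, H_s = 1.7399.
H_s sin φ sin δ = 1.7399 × 0.7478 × 0.1478 = 0.1923.
cos φ cos δ sin H_s = 0.6639 × 0.9890 × 0.9857 = 0.6472.
Q̄ = (1361/π) × (0.1923 + 0.6472) = 433.22 × 0.8395 = 363.69 W/m².

364 W/m²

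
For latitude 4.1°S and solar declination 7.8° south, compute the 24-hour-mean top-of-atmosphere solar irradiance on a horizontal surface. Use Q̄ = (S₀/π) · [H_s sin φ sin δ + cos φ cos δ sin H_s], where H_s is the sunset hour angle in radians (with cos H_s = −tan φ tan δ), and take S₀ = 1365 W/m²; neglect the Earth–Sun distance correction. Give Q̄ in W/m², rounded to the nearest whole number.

The sunset hour angle satisfies cos H_s = −tan φ tan δ = -0.0098, giving H_s = 90.56°. In radians, H_s = 1.5806.
H_s sin φ sin δ = 1.5806 × -0.0715 × -0.1357 = 0.0153.
cos φ cos δ sin H_s = 0.9974 × 0.9907 × 1.0000 = 0.9881.
Q̄ = (1365/π) × (0.0153 + 0.9881) = 434.49 × 1.0034 = 435.97 W/m².

436 W/m²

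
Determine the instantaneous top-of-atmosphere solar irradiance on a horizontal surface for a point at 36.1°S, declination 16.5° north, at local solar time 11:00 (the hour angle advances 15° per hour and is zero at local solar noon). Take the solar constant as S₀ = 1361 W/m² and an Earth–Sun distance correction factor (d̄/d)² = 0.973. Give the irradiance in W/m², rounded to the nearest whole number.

769 W/m²

Hour angle H = 15° × (11 − 12) = -15.00°.
cos θ_z = sin(-36.1°) sin(16.5°) + cos(-36.1°) cos(16.5°) cos(-15.00°) = -0.1673 + 0.7483 = 0.5810.
Top-of-atmosphere irradiance = S₀ (d̄/d)² cos θ_z = 1361 × 0.973 × 0.5810 = 769.39 W/m².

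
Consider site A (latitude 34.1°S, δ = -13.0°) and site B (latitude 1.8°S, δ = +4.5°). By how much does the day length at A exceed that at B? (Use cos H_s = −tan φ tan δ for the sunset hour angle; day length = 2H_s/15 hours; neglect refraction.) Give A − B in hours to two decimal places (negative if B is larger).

+1.22 h

A: H_s = arccos(−tan -34.1° · tan -13.0°) = 98.99°, so 2H_s/15 = 13.1987 h.
B: H_s = arccos(−tan -1.8° · tan 4.5°) = 89.86°, so 2H_s/15 = 11.9813 h.
A − B = 13.1987 − 11.9813 = 1.2174 h.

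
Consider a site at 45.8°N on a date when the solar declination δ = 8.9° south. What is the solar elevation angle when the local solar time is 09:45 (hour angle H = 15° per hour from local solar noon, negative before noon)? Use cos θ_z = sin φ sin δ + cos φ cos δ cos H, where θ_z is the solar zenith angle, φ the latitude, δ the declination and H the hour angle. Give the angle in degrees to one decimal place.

Hour angle H = 15° × (9.75 − 12) = -33.75°.
With φ = 45.8°, δ = -8.9°, H = -33.75°: sin φ sin δ = -0.1109, cos φ cos δ cos H = 0.5727, so cos θ_z = 0.4618.
θ_z = arccos(0.4618) = 62.50°, so the elevation is 90° − 62.50° = 27.50°.

27.5°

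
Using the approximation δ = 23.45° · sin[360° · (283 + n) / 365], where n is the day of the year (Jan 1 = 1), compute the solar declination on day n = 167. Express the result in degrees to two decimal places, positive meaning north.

360 × (283 + 167) / 365 = 443.836°; sin(443.836°) = 0.9942.
δ = 23.45 × 0.9942 = 23.314° ≈ +23.31°.

+23.31°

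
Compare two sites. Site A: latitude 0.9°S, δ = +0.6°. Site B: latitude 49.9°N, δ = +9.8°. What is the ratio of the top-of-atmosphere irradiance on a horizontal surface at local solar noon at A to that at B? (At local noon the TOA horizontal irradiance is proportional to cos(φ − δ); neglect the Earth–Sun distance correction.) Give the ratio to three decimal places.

1.307

A: cos θ_z = cos(-0.9° − (0.6°)) = 0.9997.
B: cos θ_z = cos(49.9° − (9.8°)) = 0.7649.
Ratio A/B = 0.9997 / 0.7649 = 1.3070.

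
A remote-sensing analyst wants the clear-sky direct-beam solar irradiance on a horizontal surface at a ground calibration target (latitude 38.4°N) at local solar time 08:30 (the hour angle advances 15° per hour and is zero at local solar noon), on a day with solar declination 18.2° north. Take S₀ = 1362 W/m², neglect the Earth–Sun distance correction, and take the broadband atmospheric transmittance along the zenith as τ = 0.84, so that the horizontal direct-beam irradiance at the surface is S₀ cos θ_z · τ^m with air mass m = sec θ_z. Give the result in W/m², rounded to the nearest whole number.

Hour angle H = 15° × (8.5 − 12) = -52.50°.
cos θ_z = sin φ sin δ + cos φ cos δ cos H = (0.6211)(0.3123) + (0.7837)(0.9500)(0.6088) = 0.6472.
Air mass m = 1/cos θ_z = 1/0.6472 = 1.545; τ^m = 0.84^1.545 = 0.7639.
Surface direct beam = 1362 × 0.6472 × 0.7639 = 673.37 W/m².

673 W/m²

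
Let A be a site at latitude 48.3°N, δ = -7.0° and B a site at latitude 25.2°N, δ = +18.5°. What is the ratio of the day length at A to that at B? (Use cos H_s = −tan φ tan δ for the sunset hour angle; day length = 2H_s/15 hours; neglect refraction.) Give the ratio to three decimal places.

0.829

A: H_s = arccos(−tan 48.3° · tan -7.0°) = 82.08°, so 2H_s/15 = 10.9440 h.
B: H_s = arccos(−tan 25.2° · tan 18.5°) = 99.06°, so 2H_s/15 = 13.2080 h.
Ratio A/B = 10.9440 / 13.2080 = 0.8286.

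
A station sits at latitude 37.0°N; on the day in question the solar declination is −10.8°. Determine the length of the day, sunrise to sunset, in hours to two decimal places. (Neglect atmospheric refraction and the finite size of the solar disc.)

cos H_s = −tan(37.0°) · tan(-10.8°) = 0.1437, so H_s = arccos(0.1437) = 81.74°.
Day length = 2 H_s / 15° h⁻¹ = 163.48° / 15 = 10.899 h.

10.90 hours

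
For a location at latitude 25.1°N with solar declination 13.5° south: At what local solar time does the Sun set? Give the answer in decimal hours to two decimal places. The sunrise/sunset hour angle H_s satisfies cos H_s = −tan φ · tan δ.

−tan φ tan δ = −(0.4684)(-0.2401) = 0.1125; H_s = arccos(0.1125) = 83.54°.
Sunset is at 12 + H_s/15 = 12 + 5.569 = 17.569 h local solar time.

17.57 h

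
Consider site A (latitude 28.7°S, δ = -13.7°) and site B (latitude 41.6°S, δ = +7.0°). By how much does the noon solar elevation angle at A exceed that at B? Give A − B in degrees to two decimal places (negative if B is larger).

A: 90° − |-28.7 − (-13.7)| = 75.00°.
B: 90° − |-41.6 − (7.0)| = 41.40°.
A − B = 75.00 − 41.40 = 33.60°.

+33.60°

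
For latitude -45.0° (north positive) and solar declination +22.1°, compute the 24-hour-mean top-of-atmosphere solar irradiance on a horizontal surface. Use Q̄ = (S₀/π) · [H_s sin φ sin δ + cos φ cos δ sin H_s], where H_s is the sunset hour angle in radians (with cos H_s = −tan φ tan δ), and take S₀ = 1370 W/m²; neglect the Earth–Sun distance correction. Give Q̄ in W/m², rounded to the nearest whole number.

127 W/m²

−tan φ tan δ = −(-1.0000)(0.4061) = 0.4061; H_s = arccos(0.4061) = 66.04°. In radians, H_s = 1.1526.
H_s sin φ sin δ = 1.1526 × -0.7071 × 0.3762 = -0.3066.
cos φ cos δ sin H_s = 0.7071 × 0.9265 × 0.9138 = 0.5987.
Q̄ = (1370/π) × (-0.3066 + 0.5987) = 436.08 × 0.2921 = 127.38 W/m².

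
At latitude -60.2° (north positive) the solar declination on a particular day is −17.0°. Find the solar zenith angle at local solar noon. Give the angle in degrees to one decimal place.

At local solar noon the hour angle is zero, so the zenith angle is |φ − δ| = |-60.2° − (-17.0°)| = 43.2°.

43.2°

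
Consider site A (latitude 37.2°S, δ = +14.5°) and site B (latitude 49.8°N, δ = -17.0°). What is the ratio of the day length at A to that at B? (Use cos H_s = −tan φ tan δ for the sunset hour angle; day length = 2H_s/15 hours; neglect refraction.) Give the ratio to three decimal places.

A: H_s = arccos(−tan -37.2° · tan 14.5°) = 78.68°, so 2H_s/15 = 10.4907 h.
B: H_s = arccos(−tan 49.8° · tan -17.0°) = 68.79°, so 2H_s/15 = 9.1720 h.
Ratio A/B = 10.4907 / 9.1720 = 1.1438.

1.144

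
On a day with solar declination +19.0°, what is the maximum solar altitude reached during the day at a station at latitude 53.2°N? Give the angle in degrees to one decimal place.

At local solar noon the hour angle is zero, so the elevation is 90° − |φ − δ| = 90° − |53.2° − (19.0°)| = 90° − 34.2° = 55.8°.

55.8°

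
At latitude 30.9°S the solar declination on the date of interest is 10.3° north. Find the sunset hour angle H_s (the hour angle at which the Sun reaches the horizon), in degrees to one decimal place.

−tan φ tan δ = −(-0.5985)(0.1817) = 0.1087; H_s = arccos(0.1087) = 83.76°.

83.8°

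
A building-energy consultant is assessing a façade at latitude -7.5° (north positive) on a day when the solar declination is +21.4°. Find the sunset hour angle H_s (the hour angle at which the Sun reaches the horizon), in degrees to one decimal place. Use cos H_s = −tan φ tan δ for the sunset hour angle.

87.0°

−tan φ tan δ = −(-0.1317)(0.3919) = 0.0516; H_s = arccos(0.0516) = 87.04°.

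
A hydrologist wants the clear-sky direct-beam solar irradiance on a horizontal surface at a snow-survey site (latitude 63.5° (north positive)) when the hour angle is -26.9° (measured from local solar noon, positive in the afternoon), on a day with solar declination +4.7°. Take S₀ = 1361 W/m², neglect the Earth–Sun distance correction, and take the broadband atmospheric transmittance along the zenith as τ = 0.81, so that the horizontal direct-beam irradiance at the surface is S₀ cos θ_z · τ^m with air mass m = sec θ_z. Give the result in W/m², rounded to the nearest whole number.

408 W/m²

cos θ_z = sin(63.5°) sin(4.7°) + cos(63.5°) cos(4.7°) cos(-26.90°) = 0.0733 + 0.3966 = 0.4699.
Air mass m = 1/cos θ_z = 1/0.4699 = 2.128; τ^m = 0.81^2.128 = 0.6386.
Surface direct beam = 1361 × 0.4699 × 0.6386 = 408.41 W/m².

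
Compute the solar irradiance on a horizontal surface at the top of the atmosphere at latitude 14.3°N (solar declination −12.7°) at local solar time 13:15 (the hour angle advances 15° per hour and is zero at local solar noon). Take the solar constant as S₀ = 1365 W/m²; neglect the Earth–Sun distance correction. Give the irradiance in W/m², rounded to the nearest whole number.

Hour angle H = 15° × (13.25 − 12) = 18.75°.
cos θ_z = sin(14.3°) sin(-12.7°) + cos(14.3°) cos(-12.7°) cos(18.75°) = -0.0543 + 0.8951 = 0.8408.
Top-of-atmosphere irradiance = S₀ cos θ_z = 1365 × 0.8408 = 1147.69 W/m².

1148 W/m²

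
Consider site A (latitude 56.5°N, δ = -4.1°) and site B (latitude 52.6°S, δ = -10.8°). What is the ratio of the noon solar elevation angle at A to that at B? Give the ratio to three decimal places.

A: 90° − |56.5 − (-4.1)| = 29.40°.
B: 90° − |-52.6 − (-10.8)| = 48.20°.
Ratio A/B = 29.4000 / 48.2000 = 0.6100.

0.610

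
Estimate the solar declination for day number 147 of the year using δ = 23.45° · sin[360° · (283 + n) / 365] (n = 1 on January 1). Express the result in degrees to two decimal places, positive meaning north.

360 × (283 + 147) / 365 = 424.110°; sin(424.110°) = 0.8996.
δ = 23.45 × 0.8996 = 21.096° ≈ +21.10°.

+21.10°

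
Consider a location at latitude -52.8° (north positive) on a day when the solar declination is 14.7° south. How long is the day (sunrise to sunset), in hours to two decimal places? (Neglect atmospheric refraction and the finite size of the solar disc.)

−tan φ tan δ = −(-1.3175)(-0.2623) = -0.3456; H_s = arccos(-0.3456) = 110.22°.
Day length = 2 H_s / 15° h⁻¹ = 220.44° / 15 = 14.696 h.

14.70 hours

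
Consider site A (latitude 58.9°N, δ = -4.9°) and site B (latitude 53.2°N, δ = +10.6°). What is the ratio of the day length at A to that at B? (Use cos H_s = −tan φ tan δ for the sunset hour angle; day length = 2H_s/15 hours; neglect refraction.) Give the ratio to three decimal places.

A: H_s = arccos(−tan 58.9° · tan -4.9°) = 81.83°, so 2H_s/15 = 10.9107 h.
B: H_s = arccos(−tan 53.2° · tan 10.6°) = 104.49°, so 2H_s/15 = 13.9320 h.
Ratio A/B = 10.9107 / 13.9320 = 0.7831.

0.783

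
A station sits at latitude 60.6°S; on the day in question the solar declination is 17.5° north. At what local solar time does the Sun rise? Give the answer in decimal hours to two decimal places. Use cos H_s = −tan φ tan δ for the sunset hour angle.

8.27 h

cos H_s = −tan(-60.6°) · tan(17.5°) = 0.5596, so H_s = arccos(0.5596) = 55.97°.
Sunrise is at 12 − H_s/15 = 12 − 3.731 = 8.269 h local solar time.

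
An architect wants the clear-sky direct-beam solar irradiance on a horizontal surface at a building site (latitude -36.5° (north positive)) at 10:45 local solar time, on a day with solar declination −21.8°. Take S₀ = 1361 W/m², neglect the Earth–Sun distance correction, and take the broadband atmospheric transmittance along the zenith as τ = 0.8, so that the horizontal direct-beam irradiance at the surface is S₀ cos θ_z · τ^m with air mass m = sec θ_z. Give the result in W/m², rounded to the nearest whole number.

Hour angle H = 15° × (10.75 − 12) = -18.75°.
cos θ_z = sin φ sin δ + cos φ cos δ cos H = (-0.5948)(-0.3714) + (0.8039)(0.9285)(0.9469) = 0.9277.
Air mass m = 1/cos θ_z = 1/0.9277 = 1.078; τ^m = 0.8^1.078 = 0.7862.
Surface direct beam = 1361 × 0.9277 × 0.7862 = 992.66 W/m².

993 W/m²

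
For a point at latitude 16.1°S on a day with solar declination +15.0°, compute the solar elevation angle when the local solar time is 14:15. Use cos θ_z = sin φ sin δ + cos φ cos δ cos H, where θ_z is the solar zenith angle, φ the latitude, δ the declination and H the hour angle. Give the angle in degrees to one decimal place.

44.4°

Hour angle H = 15° × (14.25 − 12) = 33.75°.
With φ = -16.1°, δ = 15.0°, H = 33.75°: sin φ sin δ = -0.0718, cos φ cos δ cos H = 0.7716, so cos θ_z = 0.6998.
θ_z = arccos(0.6998) = 45.59°, so the elevation is 90° − 45.59° = 44.41°.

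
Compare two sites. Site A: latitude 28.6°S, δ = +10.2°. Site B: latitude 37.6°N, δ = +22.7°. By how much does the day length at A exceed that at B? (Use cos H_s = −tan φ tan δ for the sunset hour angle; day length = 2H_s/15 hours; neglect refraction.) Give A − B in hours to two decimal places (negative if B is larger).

A: H_s = arccos(−tan -28.6° · tan 10.2°) = 84.37°, so 2H_s/15 = 11.2493 h.
B: H_s = arccos(−tan 37.6° · tan 22.7°) = 108.79°, so 2H_s/15 = 14.5053 h.
A − B = 11.2493 − 14.5053 = -3.2560 h.

-3.26 h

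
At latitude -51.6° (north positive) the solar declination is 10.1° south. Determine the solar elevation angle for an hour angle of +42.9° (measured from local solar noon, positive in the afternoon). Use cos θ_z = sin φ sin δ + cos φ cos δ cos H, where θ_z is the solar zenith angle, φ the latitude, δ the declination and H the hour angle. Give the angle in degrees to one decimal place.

35.8°

cos θ_z = sin φ sin δ + cos φ cos δ cos H = (-0.7837)(-0.1754) + (0.6211)(0.9845)(0.7325) = 0.5854.
θ_z = arccos(0.5854) = 54.17°, so the elevation is 90° − 54.17° = 35.83°.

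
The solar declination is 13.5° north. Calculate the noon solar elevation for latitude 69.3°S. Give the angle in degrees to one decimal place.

At local solar noon the hour angle is zero, so the elevation is 90° − |φ − δ| = 90° − |-69.3° − (13.5°)| = 90° − 82.8° = 7.2°.

7.2°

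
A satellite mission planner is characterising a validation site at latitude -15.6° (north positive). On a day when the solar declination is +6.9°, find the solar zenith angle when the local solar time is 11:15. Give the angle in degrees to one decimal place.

25.1°

Hour angle H = 15° × (11.25 − 12) = -11.25°.
With φ = -15.6°, δ = 6.9°, H = -11.25°: sin φ sin δ = -0.0323, cos φ cos δ cos H = 0.9378, so cos θ_z = 0.9055.
θ_z = arccos(0.9055) = 25.11°.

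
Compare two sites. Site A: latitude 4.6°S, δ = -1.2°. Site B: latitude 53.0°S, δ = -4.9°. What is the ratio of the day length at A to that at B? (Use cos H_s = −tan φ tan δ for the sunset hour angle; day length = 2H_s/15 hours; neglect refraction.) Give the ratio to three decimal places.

0.933

A: H_s = arccos(−tan -4.6° · tan -1.2°) = 90.10°, so 2H_s/15 = 12.0133 h.
B: H_s = arccos(−tan -53.0° · tan -4.9°) = 96.53°, so 2H_s/15 = 12.8707 h.
Ratio A/B = 12.0133 / 12.8707 = 0.9334.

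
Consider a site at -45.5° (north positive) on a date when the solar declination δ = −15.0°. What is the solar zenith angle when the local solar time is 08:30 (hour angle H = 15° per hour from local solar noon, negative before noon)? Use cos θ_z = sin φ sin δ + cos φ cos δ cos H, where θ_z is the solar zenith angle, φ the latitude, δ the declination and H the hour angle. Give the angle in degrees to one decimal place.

53.4°

Hour angle H = 15° × (8.5 − 12) = -52.50°.
cos θ_z = sin φ sin δ + cos φ cos δ cos H = (-0.7133)(-0.2588) + (0.7009)(0.9659)(0.6088) = 0.5968.
θ_z = arccos(0.5968) = 53.36°.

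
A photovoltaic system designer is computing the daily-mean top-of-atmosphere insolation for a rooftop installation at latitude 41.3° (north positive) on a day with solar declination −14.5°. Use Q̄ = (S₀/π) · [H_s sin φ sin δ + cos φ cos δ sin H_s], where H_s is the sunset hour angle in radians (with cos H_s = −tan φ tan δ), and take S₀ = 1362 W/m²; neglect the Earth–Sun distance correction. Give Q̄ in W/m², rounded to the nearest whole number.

211 W/m²

cos H_s = −tan(41.3°) · tan(-14.5°) = 0.2272, so H_s = arccos(0.2272) = 76.87°. In radians, H_s = 1.3416.
H_s sin φ sin δ = 1.3416 × 0.6600 × -0.2504 = -0.2217.
cos φ cos δ sin H_s = 0.7513 × 0.9681 × 0.9738 = 0.7083.
Q̄ = (1362/π) × (-0.2217 + 0.7083) = 433.54 × 0.4866 = 210.96 W/m².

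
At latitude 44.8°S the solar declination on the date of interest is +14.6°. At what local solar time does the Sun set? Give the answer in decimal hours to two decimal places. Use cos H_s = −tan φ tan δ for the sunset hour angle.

cos H_s = −tan(-44.8°) · tan(14.6°) = 0.2587, so H_s = arccos(0.2587) = 75.01°.
Sunset is at 12 + H_s/15 = 12 + 5.001 = 17.001 h local solar time.

17.00 h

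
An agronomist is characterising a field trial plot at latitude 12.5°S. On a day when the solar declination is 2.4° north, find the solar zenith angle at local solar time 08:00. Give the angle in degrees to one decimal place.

Hour angle H = 15° × (8 − 12) = -60.00°.
cos θ_z = sin(-12.5°) sin(2.4°) + cos(-12.5°) cos(2.4°) cos(-60.00°) = -0.0091 + 0.4877 = 0.4786.
θ_z = arccos(0.4786) = 61.41°.

61.4°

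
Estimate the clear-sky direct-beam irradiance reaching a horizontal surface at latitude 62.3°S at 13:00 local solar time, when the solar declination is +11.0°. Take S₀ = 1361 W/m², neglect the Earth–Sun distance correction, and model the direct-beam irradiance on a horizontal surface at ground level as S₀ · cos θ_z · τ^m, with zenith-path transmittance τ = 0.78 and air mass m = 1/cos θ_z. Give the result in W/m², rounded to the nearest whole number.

148 W/m²

Hour angle H = 15° × (13 − 12) = 15.00°.
With φ = -62.3°, δ = 11.0°, H = 15.00°: sin φ sin δ = -0.1689, cos φ cos δ cos H = 0.4408, so cos θ_z = 0.2719.
Air mass m = 1/cos θ_z = 1/0.2719 = 3.678; τ^m = 0.78^3.678 = 0.4010.
Surface direct beam = 1361 × 0.2719 × 0.4010 = 148.39 W/m².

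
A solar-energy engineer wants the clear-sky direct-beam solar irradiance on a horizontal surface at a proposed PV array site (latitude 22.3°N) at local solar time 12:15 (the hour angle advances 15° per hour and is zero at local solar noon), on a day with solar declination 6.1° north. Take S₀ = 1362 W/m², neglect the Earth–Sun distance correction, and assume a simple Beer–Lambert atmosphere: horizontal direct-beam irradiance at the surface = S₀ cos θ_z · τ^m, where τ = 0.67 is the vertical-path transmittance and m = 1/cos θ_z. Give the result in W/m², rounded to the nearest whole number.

859 W/m²

Hour angle H = 15° × (12.25 − 12) = 3.75°.
cos θ_z = sin φ sin δ + cos φ cos δ cos H = (0.3795)(0.1063) + (0.9252)(0.9943)(0.9979) = 0.9583.
Air mass m = 1/cos θ_z = 1/0.9583 = 1.044; τ^m = 0.67^1.044 = 0.6583.
Surface direct beam = 1362 × 0.9583 × 0.6583 = 859.22 W/m².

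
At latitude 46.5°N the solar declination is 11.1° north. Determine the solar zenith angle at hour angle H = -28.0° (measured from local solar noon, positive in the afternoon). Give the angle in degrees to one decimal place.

cos θ_z = sin φ sin δ + cos φ cos δ cos H = (0.7254)(0.1925) + (0.6884)(0.9813)(0.8829) = 0.7361.
θ_z = arccos(0.7361) = 42.60°.

42.6°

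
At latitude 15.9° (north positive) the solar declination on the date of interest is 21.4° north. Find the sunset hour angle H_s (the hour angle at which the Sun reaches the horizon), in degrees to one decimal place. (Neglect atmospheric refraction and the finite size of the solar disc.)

−tan φ tan δ = −(0.2849)(0.3919) = -0.1117; H_s = arccos(-0.1117) = 96.41°.

96.4°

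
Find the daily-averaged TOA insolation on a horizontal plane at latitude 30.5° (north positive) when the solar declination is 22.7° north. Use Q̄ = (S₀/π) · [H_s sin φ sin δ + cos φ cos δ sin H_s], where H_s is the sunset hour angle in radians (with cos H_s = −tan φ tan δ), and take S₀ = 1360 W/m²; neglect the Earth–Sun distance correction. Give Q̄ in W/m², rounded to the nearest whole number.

488 W/m²

cos H_s = −tan(30.5°) · tan(22.7°) = -0.2464, so H_s = arccos(-0.2464) = 104.26°. In radians, H_s = 1.8197.
H_s sin φ sin δ = 1.8197 × 0.5075 × 0.3859 = 0.3564.
cos φ cos δ sin H_s = 0.8616 × 0.9225 × 0.9692 = 0.7703.
Q̄ = (1360/π) × (0.3564 + 0.7703) = 432.90 × 1.1267 = 487.75 W/m².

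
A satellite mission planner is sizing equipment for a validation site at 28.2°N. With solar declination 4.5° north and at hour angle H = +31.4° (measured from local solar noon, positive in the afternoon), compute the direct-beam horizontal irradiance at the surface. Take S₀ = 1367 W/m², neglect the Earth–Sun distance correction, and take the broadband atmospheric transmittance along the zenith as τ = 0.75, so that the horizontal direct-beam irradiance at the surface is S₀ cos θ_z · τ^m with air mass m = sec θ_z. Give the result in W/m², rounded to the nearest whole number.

746 W/m²

With φ = 28.2°, δ = 4.5°, H = 31.40°: sin φ sin δ = 0.0371, cos φ cos δ cos H = 0.7499, so cos θ_z = 0.7870.
Air mass m = 1/cos θ_z = 1/0.7870 = 1.271; τ^m = 0.75^1.271 = 0.6937.
Surface direct beam = 1367 × 0.7870 × 0.6937 = 746.30 W/m².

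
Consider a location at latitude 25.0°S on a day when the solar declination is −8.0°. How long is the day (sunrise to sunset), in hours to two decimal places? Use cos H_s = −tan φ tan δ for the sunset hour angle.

12.50 hours

−tan φ tan δ = −(-0.4663)(-0.1405) = -0.0655; H_s = arccos(-0.0655) = 93.76°.
Day length = 2 H_s / 15° h⁻¹ = 187.52° / 15 = 12.501 h.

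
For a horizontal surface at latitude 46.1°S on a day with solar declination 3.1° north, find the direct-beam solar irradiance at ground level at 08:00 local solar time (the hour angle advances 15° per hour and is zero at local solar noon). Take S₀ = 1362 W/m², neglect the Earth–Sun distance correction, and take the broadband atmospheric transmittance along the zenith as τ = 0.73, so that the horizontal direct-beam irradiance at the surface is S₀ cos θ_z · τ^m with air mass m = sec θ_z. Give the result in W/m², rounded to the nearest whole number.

Hour angle H = 15° × (8 − 12) = -60.00°.
cos θ_z = sin φ sin δ + cos φ cos δ cos H = (-0.7206)(0.0541) + (0.6934)(0.9985)(0.5000) = 0.3072.
Air mass m = 1/cos θ_z = 1/0.3072 = 3.255; τ^m = 0.73^3.255 = 0.3590.
Surface direct beam = 1362 × 0.3072 × 0.3590 = 150.21 W/m².

150 W/m²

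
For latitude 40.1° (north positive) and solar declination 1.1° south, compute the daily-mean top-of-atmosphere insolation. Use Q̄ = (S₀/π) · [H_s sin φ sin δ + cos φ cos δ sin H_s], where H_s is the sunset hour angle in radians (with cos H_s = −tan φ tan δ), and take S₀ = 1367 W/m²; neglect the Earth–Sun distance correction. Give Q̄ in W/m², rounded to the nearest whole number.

324 W/m²

The sunset hour angle satisfies cos H_s = −tan φ tan δ = 0.0162, giving H_s = 89.07°. In radians, H_s = 1.5546.
H_s sin φ sin δ = 1.5546 × 0.6441 × -0.0192 = -0.0192.
cos φ cos δ sin H_s = 0.7649 × 0.9998 × 0.9999 = 0.7647.
Q̄ = (1367/π) × (-0.0192 + 0.7647) = 435.13 × 0.7455 = 324.39 W/m².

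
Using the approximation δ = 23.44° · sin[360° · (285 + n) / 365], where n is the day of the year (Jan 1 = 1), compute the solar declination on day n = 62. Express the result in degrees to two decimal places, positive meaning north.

360 × (285 + 62) / 365 = 342.247°; sin(342.247°) = -0.3049.
δ = 23.44 × -0.3049 = -7.147° ≈ -7.15°.

-7.15°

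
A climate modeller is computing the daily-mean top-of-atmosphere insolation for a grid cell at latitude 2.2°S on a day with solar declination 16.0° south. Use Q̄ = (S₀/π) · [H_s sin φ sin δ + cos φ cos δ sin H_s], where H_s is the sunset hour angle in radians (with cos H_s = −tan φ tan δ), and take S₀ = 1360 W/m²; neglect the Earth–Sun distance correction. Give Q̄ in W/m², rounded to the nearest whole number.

423 W/m²

cos H_s = −tan(-2.2°) · tan(-16.0°) = -0.0110, so H_s = arccos(-0.0110) = 90.63°. In radians, H_s = 1.5818.
H_s sin φ sin δ = 1.5818 × -0.0384 × -0.2756 = 0.0167.
cos φ cos δ sin H_s = 0.9993 × 0.9613 × 0.9999 = 0.9605.
Q̄ = (1360/π) × (0.0167 + 0.9605) = 432.90 × 0.9772 = 423.03 W/m².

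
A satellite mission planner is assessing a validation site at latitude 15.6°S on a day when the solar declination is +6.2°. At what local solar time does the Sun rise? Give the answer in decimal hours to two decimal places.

−tan φ tan δ = −(-0.2792)(0.1086) = 0.0303; H_s = arccos(0.0303) = 88.26°.
Sunrise is at 12 − H_s/15 = 12 − 5.884 = 6.116 h local solar time.

6.12 h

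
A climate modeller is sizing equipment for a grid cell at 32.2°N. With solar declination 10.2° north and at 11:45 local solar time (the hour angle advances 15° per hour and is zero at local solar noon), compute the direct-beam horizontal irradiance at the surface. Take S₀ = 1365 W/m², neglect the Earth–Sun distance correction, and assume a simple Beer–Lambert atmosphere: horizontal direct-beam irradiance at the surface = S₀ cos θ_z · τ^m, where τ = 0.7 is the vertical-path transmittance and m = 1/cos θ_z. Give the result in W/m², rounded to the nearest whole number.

Hour angle H = 15° × (11.75 − 12) = -3.75°.
cos θ_z = sin(32.2°) sin(10.2°) + cos(32.2°) cos(10.2°) cos(-3.75°) = 0.0944 + 0.8310 = 0.9254.
Air mass m = 1/cos θ_z = 1/0.9254 = 1.081; τ^m = 0.7^1.081 = 0.6801.
Surface direct beam = 1365 × 0.9254 × 0.6801 = 859.08 W/m².

859 W/m²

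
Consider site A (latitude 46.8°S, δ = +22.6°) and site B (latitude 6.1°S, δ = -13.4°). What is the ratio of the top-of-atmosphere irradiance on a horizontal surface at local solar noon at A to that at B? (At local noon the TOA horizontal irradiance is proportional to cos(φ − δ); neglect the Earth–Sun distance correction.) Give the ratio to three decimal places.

0.355

A: cos θ_z = cos(-46.8° − (22.6°)) = 0.3518.
B: cos θ_z = cos(-6.1° − (-13.4°)) = 0.9919.
Ratio A/B = 0.3518 / 0.9919 = 0.3547.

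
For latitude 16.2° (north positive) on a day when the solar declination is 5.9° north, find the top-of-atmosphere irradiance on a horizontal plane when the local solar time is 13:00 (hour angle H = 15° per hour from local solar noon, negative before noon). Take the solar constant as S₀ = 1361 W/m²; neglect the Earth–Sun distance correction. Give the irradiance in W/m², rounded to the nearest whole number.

Hour angle H = 15° × (13 − 12) = 15.00°.
cos θ_z = sin(16.2°) sin(5.9°) + cos(16.2°) cos(5.9°) cos(15.00°) = 0.0287 + 0.9227 = 0.9514.
Top-of-atmosphere irradiance = S₀ cos θ_z = 1361 × 0.9514 = 1294.86 W/m².

1295 W/m²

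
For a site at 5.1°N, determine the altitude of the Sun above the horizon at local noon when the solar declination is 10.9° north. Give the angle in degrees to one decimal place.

At local solar noon the hour angle is zero, so the elevation is 90° − |φ − δ| = 90° − |5.1° − (10.9°)| = 90° − 5.8° = 84.2°.

84.2°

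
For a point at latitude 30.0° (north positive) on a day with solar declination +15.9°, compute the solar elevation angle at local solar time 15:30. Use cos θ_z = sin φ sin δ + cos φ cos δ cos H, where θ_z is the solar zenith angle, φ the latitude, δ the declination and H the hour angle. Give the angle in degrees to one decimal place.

40.1°

Hour angle H = 15° × (15.5 − 12) = 52.50°.
cos θ_z = sin φ sin δ + cos φ cos δ cos H = (0.5000)(0.2740) + (0.8660)(0.9617)(0.6088) = 0.6440.
θ_z = arccos(0.6440) = 49.91°, so the elevation is 90° − 49.91° = 40.09°.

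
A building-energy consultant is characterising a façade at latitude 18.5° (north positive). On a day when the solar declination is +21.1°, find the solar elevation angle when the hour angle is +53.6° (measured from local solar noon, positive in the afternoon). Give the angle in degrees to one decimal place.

cos θ_z = sin(18.5°) sin(21.1°) + cos(18.5°) cos(21.1°) cos(53.60°) = 0.1142 + 0.5250 = 0.6392.
θ_z = arccos(0.6392) = 50.27°, so the elevation is 90° − 50.27° = 39.73°.

39.7°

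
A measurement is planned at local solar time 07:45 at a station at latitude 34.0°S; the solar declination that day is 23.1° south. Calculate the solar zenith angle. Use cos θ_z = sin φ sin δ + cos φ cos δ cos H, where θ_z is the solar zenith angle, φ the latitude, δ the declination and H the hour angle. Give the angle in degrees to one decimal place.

Hour angle H = 15° × (7.75 − 12) = -63.75°.
cos θ_z = sin(-34.0°) sin(-23.1°) + cos(-34.0°) cos(-23.1°) cos(-63.75°) = 0.2194 + 0.3373 = 0.5567.
θ_z = arccos(0.5567) = 56.17°.

56.2°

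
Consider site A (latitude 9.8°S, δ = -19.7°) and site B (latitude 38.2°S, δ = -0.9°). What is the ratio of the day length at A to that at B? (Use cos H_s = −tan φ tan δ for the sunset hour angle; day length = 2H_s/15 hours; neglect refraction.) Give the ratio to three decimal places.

1.031

A: H_s = arccos(−tan -9.8° · tan -19.7°) = 93.55°, so 2H_s/15 = 12.4733 h.
B: H_s = arccos(−tan -38.2° · tan -0.9°) = 90.71°, so 2H_s/15 = 12.0947 h.
Ratio A/B = 12.4733 / 12.0947 = 1.0313.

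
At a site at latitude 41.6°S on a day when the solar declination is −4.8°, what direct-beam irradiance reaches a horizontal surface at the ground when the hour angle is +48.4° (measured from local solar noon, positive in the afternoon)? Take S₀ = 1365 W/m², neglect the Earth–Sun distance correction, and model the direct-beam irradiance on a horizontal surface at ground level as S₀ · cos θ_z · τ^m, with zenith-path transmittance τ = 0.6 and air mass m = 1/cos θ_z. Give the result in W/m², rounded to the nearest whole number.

297 W/m²

cos θ_z = sin φ sin δ + cos φ cos δ cos H = (-0.6639)(-0.0837) + (0.7478)(0.9965)(0.6639) = 0.5503.
Air mass m = 1/cos θ_z = 1/0.5503 = 1.817; τ^m = 0.6^1.817 = 0.3953.
Surface direct beam = 1365 × 0.5503 × 0.3953 = 296.93 W/m².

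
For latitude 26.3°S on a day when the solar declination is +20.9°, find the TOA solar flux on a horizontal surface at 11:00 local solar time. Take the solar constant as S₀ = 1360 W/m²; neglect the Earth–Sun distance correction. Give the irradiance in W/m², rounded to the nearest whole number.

Hour angle H = 15° × (11 − 12) = -15.00°.
cos θ_z = sin φ sin δ + cos φ cos δ cos H = (-0.4431)(0.3567) + (0.8965)(0.9342)(0.9659) = 0.6509.
Top-of-atmosphere irradiance = S₀ cos θ_z = 1360 × 0.6509 = 885.22 W/m².

885 W/m²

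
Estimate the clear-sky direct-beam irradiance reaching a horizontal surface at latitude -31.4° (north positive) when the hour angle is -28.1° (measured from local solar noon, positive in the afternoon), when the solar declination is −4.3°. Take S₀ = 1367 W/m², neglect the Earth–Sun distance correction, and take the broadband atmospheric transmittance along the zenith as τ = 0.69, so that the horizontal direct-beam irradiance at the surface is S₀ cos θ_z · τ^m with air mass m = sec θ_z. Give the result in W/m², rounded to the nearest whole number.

With φ = -31.4°, δ = -4.3°, H = -28.10°: sin φ sin δ = 0.0391, cos φ cos δ cos H = 0.7508, so cos θ_z = 0.7899.
Air mass m = 1/cos θ_z = 1/0.7899 = 1.266; τ^m = 0.69^1.266 = 0.6251.
Surface direct beam = 1367 × 0.7899 × 0.6251 = 674.98 W/m².

675 W/m²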